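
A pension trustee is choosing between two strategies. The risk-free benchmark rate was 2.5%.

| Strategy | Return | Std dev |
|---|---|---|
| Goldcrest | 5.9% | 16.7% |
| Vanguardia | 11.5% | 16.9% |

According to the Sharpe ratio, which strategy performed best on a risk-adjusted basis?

Goldcrest: Sharpe ratio = (5.9% − 2.5%) / 16.7% = 0.204
Vanguardia: Sharpe ratio = (11.5% − 2.5%) / 16.9% = 0.533
Highest: Vanguardia (0.533).

Vanguardia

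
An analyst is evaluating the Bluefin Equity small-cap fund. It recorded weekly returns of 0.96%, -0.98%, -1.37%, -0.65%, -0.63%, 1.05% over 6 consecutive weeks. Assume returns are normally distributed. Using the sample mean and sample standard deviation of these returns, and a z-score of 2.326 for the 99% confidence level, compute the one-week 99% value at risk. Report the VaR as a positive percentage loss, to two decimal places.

r̄ = (0.96 − 0.98 − 1.37 − 0.65 − 0.63 + 1.05) / 6 = -0.2700%
Sample σ = √[Σ(r − r̄)² / 5] = √[5.2434 / 5] = √1.0487 = 1.0241%
VaR = −(r̄ − z·σ) = −(-0.2700 − 2.326 × 1.0241) = −(-2.6521) = 2.6521%

2.65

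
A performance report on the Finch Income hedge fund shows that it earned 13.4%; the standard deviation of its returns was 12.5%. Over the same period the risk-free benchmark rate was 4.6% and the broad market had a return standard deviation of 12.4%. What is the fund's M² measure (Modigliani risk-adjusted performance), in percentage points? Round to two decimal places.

13.33

Sharpe = (Rp − Rf) / σp = (13.4% − 4.6%) / 12.5% = 0.7040
M² = Rf + Sharpe × σm = 4.6% + 0.7040 × 12.4% = 13.3296%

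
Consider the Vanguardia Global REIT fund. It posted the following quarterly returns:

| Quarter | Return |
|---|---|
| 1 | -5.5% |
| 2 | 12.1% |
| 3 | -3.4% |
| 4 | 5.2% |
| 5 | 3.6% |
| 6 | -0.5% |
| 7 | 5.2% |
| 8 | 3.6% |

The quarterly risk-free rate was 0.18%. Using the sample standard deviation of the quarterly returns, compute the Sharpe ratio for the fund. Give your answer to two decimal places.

0.42

μ = (-5.5 + 12.1 − 3.4 + 5.2 + 3.6 − 0.5 + 5.2 + 3.6) / 8 = 20.30 / 8 = 2.5375%
Σ(r − μ)² = (-5.5 − 2.5375)² + (12.1 − 2.5375)² + (-3.4 − 2.5375)² + … = 216.9588
sample σ = √(216.9588 / 7) = √30.9941 = 5.5672%
Sharpe = (μ − rf) / σ = (2.5375 − 0.18) / 5.5672 = 2.3575 / 5.5672 = 0.4235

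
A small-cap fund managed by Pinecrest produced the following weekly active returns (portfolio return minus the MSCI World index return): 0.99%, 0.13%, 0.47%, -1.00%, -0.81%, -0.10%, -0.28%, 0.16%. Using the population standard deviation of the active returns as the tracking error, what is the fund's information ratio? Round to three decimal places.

r̄ = (0.99 + 0.13 + 0.47 − 1 − 0.81 − 0.1 − 0.28 + 0.16) / 8 = -0.0550%
Σ(r − r̄)² = (0.99 − (-0.0550))² + (0.13 − (-0.0550))² + (0.47 − (-0.0550))² + … = 2.9638
σ = √[2.9638 / 8] = 0.6087%
IR = r̄ / tracking error = -0.0550 / 0.6087 = -0.0904

-0.090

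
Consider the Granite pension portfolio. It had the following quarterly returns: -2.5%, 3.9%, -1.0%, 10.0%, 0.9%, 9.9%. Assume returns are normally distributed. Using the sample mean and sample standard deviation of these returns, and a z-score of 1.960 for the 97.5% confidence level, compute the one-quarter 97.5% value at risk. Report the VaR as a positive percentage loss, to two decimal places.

7.07

r̄ = (-2.5 + 3.9 − 1 + 10 + 0.9 + 9.9) / 6 = 3.5333%
Sample σ = √[Σ(r − r̄)² / 5] = √[146.3733 / 5] = √29.2747 = 5.4106%
VaR = −(r̄ − z·σ) = −(3.5333 − 1.960 × 5.4106) = −(-7.0715) = 7.0715%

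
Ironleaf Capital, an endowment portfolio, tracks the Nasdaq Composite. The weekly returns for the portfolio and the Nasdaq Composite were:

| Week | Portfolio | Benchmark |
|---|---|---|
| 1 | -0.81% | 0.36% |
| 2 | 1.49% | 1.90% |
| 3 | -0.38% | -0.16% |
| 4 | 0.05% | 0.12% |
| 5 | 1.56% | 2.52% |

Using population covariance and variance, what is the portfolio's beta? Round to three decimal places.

0.839

r̄p = 0.3820%,  r̄m = 0.9480%
Cov = Σ(rp − r̄p)(rm − r̄m) / 5 = 0.9453
Var(rm) = Σ(rm − r̄m)² / 5 = 1.1273
β = Cov / Var = 0.9453 / 1.1273 = 0.8386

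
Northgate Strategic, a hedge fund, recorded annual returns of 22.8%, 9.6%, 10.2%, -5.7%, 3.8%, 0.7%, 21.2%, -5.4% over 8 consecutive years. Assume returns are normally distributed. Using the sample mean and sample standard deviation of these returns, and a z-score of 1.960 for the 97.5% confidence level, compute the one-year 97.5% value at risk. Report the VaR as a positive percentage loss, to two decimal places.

14.23

Mean return μ = 57.20 / 8 = 7.1500%
Σ(r − μ)² = (22.8 − 7.1500)² + (9.6 − 7.1500)² + (10.2 − 7.1500)² + … = 833.0800
σ = √[833.0800 / 7] = 10.9092%
VaR = −(μ − z·σ) = −(7.1500 − 1.960 × 10.9092) = −(-14.2320) = 14.2320%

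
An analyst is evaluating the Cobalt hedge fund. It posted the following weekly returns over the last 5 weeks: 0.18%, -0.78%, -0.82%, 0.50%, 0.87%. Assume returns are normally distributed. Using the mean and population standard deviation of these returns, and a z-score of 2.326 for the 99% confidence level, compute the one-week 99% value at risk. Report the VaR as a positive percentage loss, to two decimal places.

1.59

Mean return μ = -0.050 / 5 = -0.0100%
Population σ = √[Σ(r − μ)² / 5] = √[2.3196 / 5] = √0.4639 = 0.6811%
VaR = −(μ − z·σ) = −(-0.0100 − 2.326 × 0.6811) = −(-1.5942) = 1.5942%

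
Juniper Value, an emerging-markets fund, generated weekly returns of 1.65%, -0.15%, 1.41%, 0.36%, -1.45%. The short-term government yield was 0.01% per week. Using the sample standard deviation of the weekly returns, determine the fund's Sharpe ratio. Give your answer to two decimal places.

μ = (1.65 − 0.15 + 1.41 + 0.36 − 1.45) / 5 = 0.3640%
Sample std dev = √[6.3027 / 4] = 1.2553%
Sharpe = (μ − rf) / σ = (0.3640 − 0.01) / 1.2553 = 0.3540 / 1.2553 = 0.2820

0.28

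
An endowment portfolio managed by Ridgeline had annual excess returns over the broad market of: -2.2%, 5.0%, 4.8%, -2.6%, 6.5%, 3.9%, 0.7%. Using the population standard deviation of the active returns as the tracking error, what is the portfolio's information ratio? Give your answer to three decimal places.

Mean return μ = 16.10 / 7 = 2.3000%
Population σ = √[Σ(r − μ)² / 7] = √[80.5600 / 7] = √11.5086 = 3.3924%
IR = μ / tracking error = 2.3000 / 3.3924 = 0.6780

0.678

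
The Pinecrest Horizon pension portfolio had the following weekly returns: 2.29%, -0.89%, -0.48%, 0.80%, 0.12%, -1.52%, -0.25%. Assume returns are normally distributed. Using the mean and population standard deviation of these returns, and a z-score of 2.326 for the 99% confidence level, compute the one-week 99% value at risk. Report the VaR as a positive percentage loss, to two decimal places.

r̄ = (2.29 − 0.89 − 0.48 + 0.8 + 0.12 − 1.52 − 0.25) / 7 = 0.0100%
Population std dev = √[9.2932 / 7] = 1.1522%
VaR = −(r̄ − z·σ) = −(0.0100 − 2.326 × 1.1522) = −(-2.6700) = 2.6700%

2.67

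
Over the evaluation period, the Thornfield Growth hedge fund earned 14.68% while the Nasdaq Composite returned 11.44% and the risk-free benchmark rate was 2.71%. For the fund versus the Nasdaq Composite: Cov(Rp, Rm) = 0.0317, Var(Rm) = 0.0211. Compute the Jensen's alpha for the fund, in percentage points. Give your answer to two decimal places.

-1.15

β = Cov / Var = 0.0317 / 0.0211 = 1.5024
E[R] = Rf + β(Rm − Rf) = 2.71% + 1.5024 × (11.44% − 2.71%) = 15.8260%
α = Rp − E[R] = 14.68% − 15.8260% = -1.1460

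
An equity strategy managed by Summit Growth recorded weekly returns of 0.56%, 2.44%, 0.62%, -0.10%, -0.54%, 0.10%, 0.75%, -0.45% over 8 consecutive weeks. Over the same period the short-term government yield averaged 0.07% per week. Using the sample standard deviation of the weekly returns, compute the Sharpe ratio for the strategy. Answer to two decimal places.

μ = (0.56 + 2.44 + 0.62 − 0.1 − 0.54 + 0.1 + 0.75 − 0.45) / 8 = 3.380 / 8 = 0.4225%
Sample std dev = √[6.3002 / 7] = 0.9487%
Sharpe = (μ − rf) / σ = (0.4225 − 0.07) / 0.9487 = 0.3525 / 0.9487 = 0.3716

0.37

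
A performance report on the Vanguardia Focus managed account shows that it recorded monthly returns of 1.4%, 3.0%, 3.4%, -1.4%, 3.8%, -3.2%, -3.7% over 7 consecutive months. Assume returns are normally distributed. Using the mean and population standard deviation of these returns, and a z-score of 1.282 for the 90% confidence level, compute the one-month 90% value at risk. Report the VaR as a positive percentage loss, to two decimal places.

r̄ = (1.4 + 3 + 3.4 − 1.4 + 3.8 − 3.2 − 3.7) / 7 = 0.4714%
Σ(r − r̄)² = (1.4 − 0.4714)² + (3 − 0.4714)² + … = 61.2943
population σ = √(61.2943 / 7) = √8.7563 = 2.9591%
VaR = −(r̄ − z·σ) = −(0.4714 − 1.282 × 2.9591) = −(-3.3222) = 3.3222%

3.32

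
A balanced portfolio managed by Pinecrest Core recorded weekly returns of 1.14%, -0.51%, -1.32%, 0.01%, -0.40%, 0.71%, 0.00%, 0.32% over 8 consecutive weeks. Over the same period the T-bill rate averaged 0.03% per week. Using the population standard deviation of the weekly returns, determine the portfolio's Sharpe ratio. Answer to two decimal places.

-0.05

μ = (1.14 − 0.51 − 1.32 + 0.01 − 0.4 + 0.71 + 0 + 0.32) / 8 = -0.0063%
Population σ = √[Σ(r − μ)² / 8] = √[4.0684 / 8] = √0.5086 = 0.7132%
Sharpe = (μ − rf) / σ = (-0.0063 − 0.03) / 0.7132 = -0.0363 / 0.7132 = -0.0509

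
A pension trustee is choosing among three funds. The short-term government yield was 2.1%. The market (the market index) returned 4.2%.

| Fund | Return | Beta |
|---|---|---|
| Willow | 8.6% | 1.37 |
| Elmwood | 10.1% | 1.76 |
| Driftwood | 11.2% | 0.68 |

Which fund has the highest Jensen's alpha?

Willow: α = 8.6% − [2.1% + 1.37 × (4.2% − 2.1%)] = 3.623
Elmwood: α = 10.1% − [2.1% + 1.76 × (4.2% − 2.1%)] = 4.304
Driftwood: α = 11.2% − [2.1% + 0.68 × (4.2% − 2.1%)] = 7.672
Highest: Driftwood (7.672).

Driftwood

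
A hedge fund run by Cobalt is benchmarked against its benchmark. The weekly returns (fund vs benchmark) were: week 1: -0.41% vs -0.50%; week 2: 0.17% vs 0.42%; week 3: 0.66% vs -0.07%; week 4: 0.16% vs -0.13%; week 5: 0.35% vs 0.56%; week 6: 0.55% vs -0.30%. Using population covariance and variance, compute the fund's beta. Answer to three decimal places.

r̄p = 0.2467%,  r̄m = -0.0033%
Cov = Σ(rp − r̄p)(rm − r̄m) / 6 = 0.0409
Var(rm) = Σ(rm − r̄m)² / 6 = 0.1420
β = Cov / Var = 0.0409 / 0.1420 = 0.2880

0.288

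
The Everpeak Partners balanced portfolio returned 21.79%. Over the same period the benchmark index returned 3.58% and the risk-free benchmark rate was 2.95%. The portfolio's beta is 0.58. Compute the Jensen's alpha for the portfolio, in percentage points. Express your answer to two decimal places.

18.47

CAPM expected return = Rf + β(Rm − Rf) = 2.95% + 0.58 × (3.58% − 2.95%) = 2.95 + 0.58 × 0.63 = 3.3154%
Jensen's α = Rp − E[R] = 21.79% − 3.3154% = 18.4746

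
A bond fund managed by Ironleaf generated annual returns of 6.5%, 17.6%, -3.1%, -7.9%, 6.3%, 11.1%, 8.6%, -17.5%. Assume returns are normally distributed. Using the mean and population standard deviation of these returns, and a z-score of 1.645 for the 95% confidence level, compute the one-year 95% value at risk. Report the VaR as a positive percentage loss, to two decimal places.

Mean return r̄ = 21.60 / 8 = 2.7000%
Σ(r − r̄)² = (6.5 − 2.7000)² + (17.6 − 2.7000)² + (-3.1 − 2.7000)² + … = 908.8200
σ = √[908.8200 / 8] = 10.6584%
VaR = −(r̄ − z·σ) = −(2.7000 − 1.645 × 10.6584) = −(-14.8331) = 14.8331%

14.83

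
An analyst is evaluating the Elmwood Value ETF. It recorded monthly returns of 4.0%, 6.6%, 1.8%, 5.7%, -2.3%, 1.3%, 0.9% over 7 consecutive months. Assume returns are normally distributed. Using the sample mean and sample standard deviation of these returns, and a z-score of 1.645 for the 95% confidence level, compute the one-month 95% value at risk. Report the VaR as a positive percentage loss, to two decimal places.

Mean return r̄ = 18.00 / 7 = 2.5714%
Sample σ = √[Σ(r − r̄)² / 6] = √[56.7943 / 6] = √9.4657 = 3.0766%
VaR = −(r̄ − z·σ) = −(2.5714 − 1.645 × 3.0766) = −(-2.4896) = 2.4896%

2.49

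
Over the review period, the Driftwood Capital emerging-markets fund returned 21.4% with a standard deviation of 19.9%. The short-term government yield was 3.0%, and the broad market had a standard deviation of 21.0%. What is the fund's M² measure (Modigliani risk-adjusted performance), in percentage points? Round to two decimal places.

22.42

Sharpe = (Rp − Rf) / σp = (21.4% − 3.0%) / 19.9% = 0.9246
M² = Rf + Sharpe × σm = 3.0% + 0.9246 × 21.0% = 22.4166%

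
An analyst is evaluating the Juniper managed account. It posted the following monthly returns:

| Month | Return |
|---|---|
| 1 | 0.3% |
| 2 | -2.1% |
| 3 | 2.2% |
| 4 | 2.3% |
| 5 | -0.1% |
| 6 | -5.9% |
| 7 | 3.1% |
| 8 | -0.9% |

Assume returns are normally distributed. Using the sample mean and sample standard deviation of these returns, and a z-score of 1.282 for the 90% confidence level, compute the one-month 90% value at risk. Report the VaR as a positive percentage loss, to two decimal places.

Mean return r̄ = -1.10 / 8 = -0.1375%
Σ(r − r̄)² = 59.7188; sample σ = √(59.7188/7) = 2.9208%
VaR = −(r̄ − z·σ) = −(-0.1375 − 1.282 × 2.9208) = −(-3.8820) = 3.8820%

3.88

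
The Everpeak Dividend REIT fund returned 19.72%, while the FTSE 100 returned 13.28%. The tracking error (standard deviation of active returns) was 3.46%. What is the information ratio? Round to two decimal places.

IR = (Rp − Rb) / TE = (19.72% − 13.28%) / 3.46% = 6.44% / 3.46% = 1.8613

1.86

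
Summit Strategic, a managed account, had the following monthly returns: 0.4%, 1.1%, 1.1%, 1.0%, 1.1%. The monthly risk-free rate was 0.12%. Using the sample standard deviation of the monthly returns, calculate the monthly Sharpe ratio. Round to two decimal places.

2.69

r̄ = (0.4 + 1.1 + 1.1 + 1 + 1.1) / 5 = 0.9400%
Sample std dev = √[0.3720 / 4] = 0.3050%
Sharpe = (r̄ − rf) / σ = (0.9400 − 0.12) / 0.3050 = 0.8200 / 0.3050 = 2.6885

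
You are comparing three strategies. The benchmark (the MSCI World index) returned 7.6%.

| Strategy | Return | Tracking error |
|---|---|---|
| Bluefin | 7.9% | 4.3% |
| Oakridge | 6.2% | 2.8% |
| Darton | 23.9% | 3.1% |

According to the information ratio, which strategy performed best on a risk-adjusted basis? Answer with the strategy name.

Darton

Bluefin: IR = (7.9% − 7.6%) / 4.3% = 0.070
Oakridge: IR = (6.2% − 7.6%) / 2.8% = -0.500
Darton: IR = (23.9% − 7.6%) / 3.1% = 5.258
Highest: Darton (5.258).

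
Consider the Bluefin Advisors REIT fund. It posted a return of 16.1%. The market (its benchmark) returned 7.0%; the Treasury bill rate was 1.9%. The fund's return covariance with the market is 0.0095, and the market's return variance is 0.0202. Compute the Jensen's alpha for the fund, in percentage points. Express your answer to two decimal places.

11.80

β = Cov / Var = 0.0095 / 0.0202 = 0.4703
E[R] = Rf + β(Rm − Rf) = 1.9% + 0.4703 × (7.0% − 1.9%) = 4.2985%
α = Rp − E[R] = 16.1% − 4.2985% = 11.8015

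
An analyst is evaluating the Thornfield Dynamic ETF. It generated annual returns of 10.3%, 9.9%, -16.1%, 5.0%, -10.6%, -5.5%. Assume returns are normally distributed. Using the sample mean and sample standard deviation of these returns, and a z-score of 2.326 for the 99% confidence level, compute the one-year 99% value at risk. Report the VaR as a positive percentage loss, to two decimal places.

27.13

μ = (10.3 + 9.9 − 16.1 + 5 − 10.6 − 5.5) / 6 = -1.1667%
Sample std dev = √[622.7533 / 5] = 11.1602%
VaR = −(μ − z·σ) = −(-1.1667 − 2.326 × 11.1602) = −(-27.1253) = 27.1253%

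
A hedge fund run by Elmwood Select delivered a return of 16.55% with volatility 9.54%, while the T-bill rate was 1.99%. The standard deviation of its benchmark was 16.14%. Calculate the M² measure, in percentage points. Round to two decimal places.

26.62

Sharpe = (Rp − Rf) / σp = (16.55% − 1.99%) / 9.54% = 1.5262
M² = Rf + Sharpe × σm = 1.99% + 1.5262 × 16.14% = 26.6229%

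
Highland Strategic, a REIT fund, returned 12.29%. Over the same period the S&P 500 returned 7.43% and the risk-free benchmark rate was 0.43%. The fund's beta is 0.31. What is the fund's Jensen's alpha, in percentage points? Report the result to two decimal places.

CAPM expected return = Rf + β(Rm − Rf) = 0.43% + 0.31 × (7.43% − 0.43%) = 0.43 + 0.31 × 7.00 = 2.6000%
Jensen's α = Rp − E[R] = 12.29% − 2.6000% = 9.6900

9.69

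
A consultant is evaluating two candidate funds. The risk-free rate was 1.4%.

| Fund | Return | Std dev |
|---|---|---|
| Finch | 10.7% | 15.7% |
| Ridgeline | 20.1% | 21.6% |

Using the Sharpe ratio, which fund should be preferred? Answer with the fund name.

Ridgeline

Finch: Sharpe ratio = (10.7% − 1.4%) / 15.7% = 0.592
Ridgeline: Sharpe ratio = (20.1% − 1.4%) / 21.6% = 0.866
Highest: Ridgeline (0.866).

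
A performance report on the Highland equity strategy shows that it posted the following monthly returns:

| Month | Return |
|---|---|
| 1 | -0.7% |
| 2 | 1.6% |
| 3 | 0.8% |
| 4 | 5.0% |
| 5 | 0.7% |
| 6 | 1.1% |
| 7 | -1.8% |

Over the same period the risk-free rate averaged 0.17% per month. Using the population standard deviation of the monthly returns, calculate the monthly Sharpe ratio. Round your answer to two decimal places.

0.40

r̄ = (-0.7 + 1.6 + 0.8 + 5 + 0.7 + 1.1 − 1.8) / 7 = 6.70 / 7 = 0.9571%
Σ(r − r̄)² = 27.2171; population σ = √(27.2171/7) = 1.9718%
Sharpe = (r̄ − rf) / σ = (0.9571 − 0.17) / 1.9718 = 0.7871 / 1.9718 = 0.3992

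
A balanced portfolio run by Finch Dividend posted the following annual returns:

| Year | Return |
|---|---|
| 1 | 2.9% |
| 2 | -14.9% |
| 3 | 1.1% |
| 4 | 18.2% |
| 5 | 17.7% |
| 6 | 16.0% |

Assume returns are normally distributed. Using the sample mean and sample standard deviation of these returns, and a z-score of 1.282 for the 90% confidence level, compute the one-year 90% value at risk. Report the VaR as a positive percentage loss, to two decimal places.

9.90

μ = (2.9 − 14.9 + 1.1 + 18.2 + 17.7 + 16) / 6 = 41.00 / 6 = 6.8333%
Σ(r − μ)² = 851.9933; sample σ = √(851.9933/5) = 13.0537%
VaR = −(μ − z·σ) = −(6.8333 − 1.282 × 13.0537) = −(-9.9015) = 9.9015%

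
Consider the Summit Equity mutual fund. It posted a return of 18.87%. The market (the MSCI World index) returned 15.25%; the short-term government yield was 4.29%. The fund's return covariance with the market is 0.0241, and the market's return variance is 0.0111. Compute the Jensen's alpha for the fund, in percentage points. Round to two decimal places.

-9.22

β = Cov / Var = 0.0241 / 0.0111 = 2.1712
E[R] = Rf + β(Rm − Rf) = 4.29% + 2.1712 × (15.25% − 4.29%) = 28.0864%
α = Rp − E[R] = 18.87% − 28.0864% = -9.2164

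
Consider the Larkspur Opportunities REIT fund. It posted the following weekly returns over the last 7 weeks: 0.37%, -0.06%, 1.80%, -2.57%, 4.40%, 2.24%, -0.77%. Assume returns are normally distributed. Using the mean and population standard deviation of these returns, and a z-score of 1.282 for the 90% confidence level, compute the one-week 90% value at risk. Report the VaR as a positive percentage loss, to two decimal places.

1.92

r̄ = (0.37 − 0.06 + 1.8 − 2.57 + 4.4 + 2.24 − 0.77) / 7 = 5.410 / 7 = 0.7729%
Σ(r − r̄)² = 30.7747; population σ = √(30.7747/7) = 2.0968%
VaR = −(r̄ − z·σ) = −(0.7729 − 1.282 × 2.0968) = −(-1.9152) = 1.9152%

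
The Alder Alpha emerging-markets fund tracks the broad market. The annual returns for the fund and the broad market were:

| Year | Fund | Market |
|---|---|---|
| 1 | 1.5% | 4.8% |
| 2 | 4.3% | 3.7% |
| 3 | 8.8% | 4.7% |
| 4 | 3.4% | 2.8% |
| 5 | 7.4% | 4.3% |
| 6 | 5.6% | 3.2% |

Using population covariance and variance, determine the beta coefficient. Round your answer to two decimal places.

r̄p = 5.1667%,  r̄m = 3.9167%
Cov = Σ(rp − r̄p)(rm − r̄m) / 6 = 0.3856
Var(rm) = Σ(rm − r̄m)² / 6 = 0.5581
β = Cov / Var = 0.3856 / 0.5581 = 0.6909

0.69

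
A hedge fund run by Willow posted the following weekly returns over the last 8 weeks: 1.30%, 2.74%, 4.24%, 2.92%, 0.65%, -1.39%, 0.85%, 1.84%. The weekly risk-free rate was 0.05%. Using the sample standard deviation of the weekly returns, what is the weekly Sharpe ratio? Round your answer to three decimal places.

0.930

μ = (1.3 + 2.74 + 4.24 + 2.92 + 0.65 − 1.39 + 0.85 + 1.84) / 8 = 1.6438%
Σ(r − μ)² = (1.3 − 1.6438)² + (2.74 − 1.6438)² + (4.24 − 1.6438)² + … = 20.5490
σ = √[20.5490 / 7] = 1.7134%
Sharpe = (μ − rf) / σ = (1.6438 − 0.05) / 1.7134 = 1.5938 / 1.7134 = 0.9302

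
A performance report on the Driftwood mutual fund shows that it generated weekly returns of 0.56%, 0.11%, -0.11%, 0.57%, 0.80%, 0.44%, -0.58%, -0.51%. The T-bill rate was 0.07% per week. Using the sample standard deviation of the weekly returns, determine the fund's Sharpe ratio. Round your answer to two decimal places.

μ = (0.56 + 0.11 − 0.11 + 0.57 + 0.8 + 0.44 − 0.58 − 0.51) / 8 = 0.1600%
Σ(r − μ)² = (0.56 − 0.1600)² + (0.11 − 0.1600)² + (-0.11 − 0.1600)² + … = 1.8880
sample σ = √(1.8880 / 7) = √0.2697 = 0.5193%
Sharpe = (μ − rf) / σ = (0.1600 − 0.07) / 0.5193 = 0.0900 / 0.5193 = 0.1733

0.17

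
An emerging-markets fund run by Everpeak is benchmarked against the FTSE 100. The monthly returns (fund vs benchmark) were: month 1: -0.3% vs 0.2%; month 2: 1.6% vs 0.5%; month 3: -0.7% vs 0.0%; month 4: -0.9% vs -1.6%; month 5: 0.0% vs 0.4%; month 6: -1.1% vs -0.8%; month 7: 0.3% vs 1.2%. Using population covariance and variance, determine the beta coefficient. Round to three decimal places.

r̄p = -0.1571%,  r̄m = -0.0143%
Cov = Σ(rp − r̄p)(rm − r̄m) / 7 = 0.4863
Var(rm) = Σ(rm − r̄m)² / 7 = 0.7269
β = Cov / Var = 0.4863 / 0.7269 = 0.6690

0.669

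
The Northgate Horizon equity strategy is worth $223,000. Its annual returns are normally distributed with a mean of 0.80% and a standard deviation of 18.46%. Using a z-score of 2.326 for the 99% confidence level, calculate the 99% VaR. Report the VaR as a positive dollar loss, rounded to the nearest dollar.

Return at the 99% tail: μ − z·σ = 0.80% − 2.326 × 18.46% = 0.8 − 42.93796 = -42.13796%
VaR = −(-42.13796%) × $223,000 = 42.13796% × $223,000 = $93,968

$93,968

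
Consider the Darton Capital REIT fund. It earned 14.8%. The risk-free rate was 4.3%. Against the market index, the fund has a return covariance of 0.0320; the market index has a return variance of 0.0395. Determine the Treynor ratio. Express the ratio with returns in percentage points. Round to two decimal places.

12.96

β = Cov / Var = 0.0320 / 0.0395 = 0.8101
Treynor = (Rp − Rf) / β = (14.8% − 4.3%) / 0.8101 = 10.50 / 0.8101 = 12.9614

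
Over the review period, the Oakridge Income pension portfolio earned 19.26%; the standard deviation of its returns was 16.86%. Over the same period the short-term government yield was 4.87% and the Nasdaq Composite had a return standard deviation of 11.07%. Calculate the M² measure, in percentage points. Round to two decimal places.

14.32

Sharpe = (Rp − Rf) / σp = (19.26% − 4.87%) / 16.86% = 0.8535
M² = Rf + Sharpe × σm = 4.87% + 0.8535 × 11.07% = 14.3182%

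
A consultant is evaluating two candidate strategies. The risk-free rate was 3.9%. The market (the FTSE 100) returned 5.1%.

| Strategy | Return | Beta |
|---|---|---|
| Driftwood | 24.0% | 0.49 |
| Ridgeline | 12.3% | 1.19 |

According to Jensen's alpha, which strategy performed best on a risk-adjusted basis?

Driftwood: α = 24.0% − [3.9% + 0.49 × (5.1% − 3.9%)] = 19.512
Ridgeline: α = 12.3% − [3.9% + 1.19 × (5.1% − 3.9%)] = 6.972
Highest: Driftwood (19.512).

Driftwood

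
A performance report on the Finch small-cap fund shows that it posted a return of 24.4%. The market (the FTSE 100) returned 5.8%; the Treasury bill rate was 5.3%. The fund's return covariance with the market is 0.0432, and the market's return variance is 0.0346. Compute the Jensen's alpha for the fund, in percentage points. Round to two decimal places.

18.48

β = Cov / Var = 0.0432 / 0.0346 = 1.2486
E[R] = Rf + β(Rm − Rf) = 5.3% + 1.2486 × (5.8% − 5.3%) = 5.9243%
α = Rp − E[R] = 24.4% − 5.9243% = 18.4757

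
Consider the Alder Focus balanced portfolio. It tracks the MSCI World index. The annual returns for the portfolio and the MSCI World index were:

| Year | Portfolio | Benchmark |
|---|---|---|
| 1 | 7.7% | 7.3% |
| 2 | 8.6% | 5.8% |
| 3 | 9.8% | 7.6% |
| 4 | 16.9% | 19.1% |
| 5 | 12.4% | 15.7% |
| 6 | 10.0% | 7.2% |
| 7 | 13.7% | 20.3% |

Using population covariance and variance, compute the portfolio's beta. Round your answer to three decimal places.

0.468

r̄p = 11.3000%,  r̄m = 11.8571%
Cov = Σ(rp − r̄p)(rm − r̄m) / 7 = 15.7500
Var(rm) = Σ(rm − r̄m)² / 7 = 33.6824
β = Cov / Var = 15.7500 / 33.6824 = 0.4676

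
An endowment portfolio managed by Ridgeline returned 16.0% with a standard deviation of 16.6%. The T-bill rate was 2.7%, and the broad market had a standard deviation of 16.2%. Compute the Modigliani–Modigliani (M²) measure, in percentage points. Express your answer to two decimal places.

15.68

Sharpe = (Rp − Rf) / σp = (16.0% − 2.7%) / 16.6% = 0.8012
M² = Rf + Sharpe × σm = 2.7% + 0.8012 × 16.2% = 15.6794%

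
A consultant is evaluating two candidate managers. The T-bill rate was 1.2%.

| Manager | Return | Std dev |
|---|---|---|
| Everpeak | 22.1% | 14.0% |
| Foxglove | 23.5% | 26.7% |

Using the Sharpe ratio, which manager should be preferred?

Everpeak

Everpeak: Sharpe ratio = (22.1% − 1.2%) / 14.0% = 1.493
Foxglove: Sharpe ratio = (23.5% − 1.2%) / 26.7% = 0.835
Highest: Everpeak (1.493).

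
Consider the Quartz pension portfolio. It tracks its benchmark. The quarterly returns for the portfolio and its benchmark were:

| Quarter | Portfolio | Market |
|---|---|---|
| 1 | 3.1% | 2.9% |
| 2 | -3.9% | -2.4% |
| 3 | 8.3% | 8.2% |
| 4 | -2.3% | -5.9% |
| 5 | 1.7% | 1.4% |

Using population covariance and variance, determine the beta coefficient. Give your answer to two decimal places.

0.84

r̄p = 1.3800%,  r̄m = 0.8400%
Cov = Σ(rp − r̄p)(rm − r̄m) / 5 = 19.3128
Var(rm) = Σ(rm − r̄m)² / 5 = 22.9304
β = Cov / Var = 19.3128 / 22.9304 = 0.8422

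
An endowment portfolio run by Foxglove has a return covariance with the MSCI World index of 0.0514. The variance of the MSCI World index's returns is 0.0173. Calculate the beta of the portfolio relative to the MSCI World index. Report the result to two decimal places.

2.97

β = Cov(Rp, Rm) / Var(Rm) = 0.0514 / 0.0173 = 2.9711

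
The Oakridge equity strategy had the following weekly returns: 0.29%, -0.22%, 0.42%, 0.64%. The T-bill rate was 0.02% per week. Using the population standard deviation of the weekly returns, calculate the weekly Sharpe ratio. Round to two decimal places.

r̄ = (0.29 − 0.22 + 0.42 + 0.64) / 4 = 0.2825%
Σ(r − r̄)² = 0.3993; population σ = √(0.3993/4) = 0.3160%
Sharpe = (r̄ − rf) / σ = (0.2825 − 0.02) / 0.3160 = 0.2625 / 0.3160 = 0.8307

0.83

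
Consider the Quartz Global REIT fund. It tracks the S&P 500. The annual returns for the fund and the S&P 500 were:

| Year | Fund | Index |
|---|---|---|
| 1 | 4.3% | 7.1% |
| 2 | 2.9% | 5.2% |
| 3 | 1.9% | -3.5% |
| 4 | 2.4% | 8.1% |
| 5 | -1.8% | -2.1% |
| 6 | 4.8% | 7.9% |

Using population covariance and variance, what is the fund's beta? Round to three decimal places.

0.332

r̄p = 2.4167%,  r̄m = 3.7833%
Cov = Σ(rp − r̄p)(rm − r̄m) / 6 = 7.5403
Var(rm) = Σ(rm − r̄m)² / 6 = 22.7081
β = Cov / Var = 7.5403 / 22.7081 = 0.3321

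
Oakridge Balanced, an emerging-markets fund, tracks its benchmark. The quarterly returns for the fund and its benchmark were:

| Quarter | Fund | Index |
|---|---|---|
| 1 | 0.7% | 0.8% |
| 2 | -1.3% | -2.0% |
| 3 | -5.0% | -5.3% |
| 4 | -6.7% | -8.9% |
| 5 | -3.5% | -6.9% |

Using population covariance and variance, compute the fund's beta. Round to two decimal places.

r̄p = -3.1600%,  r̄m = -4.4600%
Cov = Σ(rp − r̄p)(rm − r̄m) / 5 = 8.5944
Var(rm) = Σ(rm − r̄m)² / 5 = 12.0184
β = Cov / Var = 8.5944 / 12.0184 = 0.7151

0.72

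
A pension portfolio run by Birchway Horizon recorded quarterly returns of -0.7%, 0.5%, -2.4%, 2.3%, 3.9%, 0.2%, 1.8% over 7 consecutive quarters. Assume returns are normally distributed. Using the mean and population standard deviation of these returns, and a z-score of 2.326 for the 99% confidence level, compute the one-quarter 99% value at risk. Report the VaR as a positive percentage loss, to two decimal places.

3.67

Mean return r̄ = 5.60 / 7 = 0.8000%
Population σ = √[Σ(r − r̄)² / 7] = √[25.8000 / 7] = √3.6857 = 1.9198%
VaR = −(r̄ − z·σ) = −(0.8000 − 2.326 × 1.9198) = −(-3.6655) = 3.6655%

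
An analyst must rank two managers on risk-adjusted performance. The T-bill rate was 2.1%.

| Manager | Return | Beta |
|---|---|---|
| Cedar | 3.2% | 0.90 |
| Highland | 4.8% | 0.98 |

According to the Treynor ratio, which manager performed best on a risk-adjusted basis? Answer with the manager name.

Highland

Cedar: Treynor = (3.2% − 2.1%) / 0.90 = 1.222
Highland: Treynor = (4.8% − 2.1%) / 0.98 = 2.755
Highest: Highland (2.755).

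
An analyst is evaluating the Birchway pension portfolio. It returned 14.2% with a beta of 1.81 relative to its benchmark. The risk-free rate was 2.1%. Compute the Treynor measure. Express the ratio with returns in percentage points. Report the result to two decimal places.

Treynor = (Rp − Rf) / β = (14.2% − 2.1%) / 1.81 = 12.10 / 1.81 = 6.6851

6.69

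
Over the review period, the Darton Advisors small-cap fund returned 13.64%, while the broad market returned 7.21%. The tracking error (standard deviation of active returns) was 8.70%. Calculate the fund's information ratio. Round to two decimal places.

0.74

IR = (Rp − Rb) / TE = (13.64% − 7.21%) / 8.70% = 6.43% / 8.70% = 0.7391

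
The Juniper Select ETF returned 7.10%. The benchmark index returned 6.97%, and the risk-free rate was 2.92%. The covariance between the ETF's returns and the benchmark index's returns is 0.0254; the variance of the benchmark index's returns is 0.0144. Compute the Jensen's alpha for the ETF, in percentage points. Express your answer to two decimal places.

β = Cov / Var = 0.0254 / 0.0144 = 1.7639
E[R] = Rf + β(Rm − Rf) = 2.92% + 1.7639 × (6.97% − 2.92%) = 10.0638%
α = Rp − E[R] = 7.10% − 10.0638% = -2.9638

-2.96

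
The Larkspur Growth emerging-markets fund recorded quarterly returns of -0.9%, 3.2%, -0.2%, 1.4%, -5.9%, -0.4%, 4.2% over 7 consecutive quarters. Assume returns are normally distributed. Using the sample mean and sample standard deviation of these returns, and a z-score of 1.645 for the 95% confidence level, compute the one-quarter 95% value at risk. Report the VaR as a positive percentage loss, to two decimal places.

5.23

Mean return μ = 1.40 / 7 = 0.2000%
Sample std dev = √[65.3800 / 6] = 3.3010%
VaR = −(μ − z·σ) = −(0.2000 − 1.645 × 3.3010) = −(-5.2301) = 5.2301%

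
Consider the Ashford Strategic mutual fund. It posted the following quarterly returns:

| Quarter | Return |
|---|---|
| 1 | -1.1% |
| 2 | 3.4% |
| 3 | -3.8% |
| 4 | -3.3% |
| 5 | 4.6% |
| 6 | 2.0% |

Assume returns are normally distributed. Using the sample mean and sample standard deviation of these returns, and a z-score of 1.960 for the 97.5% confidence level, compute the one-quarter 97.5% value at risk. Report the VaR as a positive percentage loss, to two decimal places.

6.64

μ = (-1.1 + 3.4 − 3.8 − 3.3 + 4.6 + 2) / 6 = 0.3000%
Σ(r − μ)² = (-1.1 − 0.3000)² + (3.4 − 0.3000)² + … = 62.7200
σ = √[62.7200 / 5] = 3.5418%
VaR = −(μ − z·σ) = −(0.3000 − 1.960 × 3.5418) = −(-6.6419) = 6.6419%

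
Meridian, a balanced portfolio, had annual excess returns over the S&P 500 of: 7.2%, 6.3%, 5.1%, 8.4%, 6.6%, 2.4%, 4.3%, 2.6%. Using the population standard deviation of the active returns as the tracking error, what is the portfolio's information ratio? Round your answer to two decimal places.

Mean return μ = 42.90 / 8 = 5.3625%
Σ(r − μ)² = 32.6188; population σ = √(32.6188/8) = 2.0192%
IR = μ / tracking error = 5.3625 / 2.0192 = 2.6558

2.66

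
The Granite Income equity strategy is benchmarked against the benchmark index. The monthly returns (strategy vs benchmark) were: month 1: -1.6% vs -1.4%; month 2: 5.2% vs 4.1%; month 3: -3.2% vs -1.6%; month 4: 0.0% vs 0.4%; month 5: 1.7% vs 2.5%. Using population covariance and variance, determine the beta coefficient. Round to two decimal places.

r̄p = 0.4200%,  r̄m = 0.8000%
Cov = Σ(rp − r̄p)(rm − r̄m) / 5 = 6.2500
Var(rm) = Σ(rm − r̄m)² / 5 = 4.9080
β = Cov / Var = 6.2500 / 4.9080 = 1.2734

1.27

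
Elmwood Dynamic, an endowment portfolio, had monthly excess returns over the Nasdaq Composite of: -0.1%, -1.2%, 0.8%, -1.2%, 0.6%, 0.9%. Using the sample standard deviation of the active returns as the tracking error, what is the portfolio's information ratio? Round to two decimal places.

-0.03

r̄ = (-0.1 − 1.2 + 0.8 − 1.2 + 0.6 + 0.9) / 6 = -0.0333%
Σ(r − r̄)² = 4.6933; sample σ = √(4.6933/5) = 0.9688%
IR = r̄ / tracking error = -0.0333 / 0.9688 = -0.0344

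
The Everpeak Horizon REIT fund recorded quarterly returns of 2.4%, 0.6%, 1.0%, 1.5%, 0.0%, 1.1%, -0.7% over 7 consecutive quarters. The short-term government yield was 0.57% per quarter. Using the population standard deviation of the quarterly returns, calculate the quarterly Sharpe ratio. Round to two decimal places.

r̄ = (2.4 + 0.6 + 1 + 1.5 + 0 + 1.1 − 0.7) / 7 = 5.90 / 7 = 0.8429%
Σ(r − r̄)² = (2.4 − 0.8429)² + (0.6 − 0.8429)² + (1 − 0.8429)² + … = 6.0971
population σ = √(6.0971 / 7) = √0.8710 = 0.9333%
Sharpe = (r̄ − rf) / σ = (0.8429 − 0.57) / 0.9333 = 0.2729 / 0.9333 = 0.2924

0.29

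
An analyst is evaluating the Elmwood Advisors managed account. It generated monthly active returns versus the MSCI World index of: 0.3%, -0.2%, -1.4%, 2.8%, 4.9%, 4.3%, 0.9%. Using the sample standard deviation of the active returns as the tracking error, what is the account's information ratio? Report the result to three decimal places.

0.696

Mean return r̄ = 11.60 / 7 = 1.6571%
Sample σ = √[Σ(r − r̄)² / 6] = √[34.0171 / 6] = √5.6695 = 2.3811%
IR = r̄ / tracking error = 1.6571 / 2.3811 = 0.6959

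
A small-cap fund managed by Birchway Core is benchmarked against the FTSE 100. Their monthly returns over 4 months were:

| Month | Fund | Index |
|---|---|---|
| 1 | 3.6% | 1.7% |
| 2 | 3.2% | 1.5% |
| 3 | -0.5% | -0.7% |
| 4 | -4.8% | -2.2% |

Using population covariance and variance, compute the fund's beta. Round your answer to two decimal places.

r̄p = 0.3750%,  r̄m = 0.0750%
Cov = Σ(rp − r̄p)(rm − r̄m) / 4 = 5.4294
Var(rm) = Σ(rm − r̄m)² / 4 = 2.6119
β = Cov / Var = 5.4294 / 2.6119 = 2.0787

2.08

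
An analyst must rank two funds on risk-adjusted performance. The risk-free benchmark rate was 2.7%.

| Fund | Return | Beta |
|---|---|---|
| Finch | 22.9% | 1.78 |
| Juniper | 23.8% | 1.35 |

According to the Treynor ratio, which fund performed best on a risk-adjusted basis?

Finch: Treynor = (22.9% − 2.7%) / 1.78 = 11.348
Juniper: Treynor = (23.8% − 2.7%) / 1.35 = 15.630
Highest: Juniper (15.630).

Juniper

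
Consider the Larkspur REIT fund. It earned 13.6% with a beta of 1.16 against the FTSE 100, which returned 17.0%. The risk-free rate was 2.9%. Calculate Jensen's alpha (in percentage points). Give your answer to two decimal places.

CAPM expected return = Rf + β(Rm − Rf) = 2.9% + 1.16 × (17.0% − 2.9%) = 2.9 + 1.16 × 14.10 = 19.2560%
Jensen's α = Rp − E[R] = 13.6% − 19.2560% = -5.6560

-5.66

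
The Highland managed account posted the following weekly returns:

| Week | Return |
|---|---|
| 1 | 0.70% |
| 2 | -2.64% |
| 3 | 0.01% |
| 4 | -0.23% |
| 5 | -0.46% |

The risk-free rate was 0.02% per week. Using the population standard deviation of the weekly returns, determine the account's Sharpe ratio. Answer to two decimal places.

-0.48

r̄ = (0.7 − 2.64 + 0.01 − 0.23 − 0.46) / 5 = -0.5240%
Population std dev = √[6.3513 / 5] = 1.1271%
Sharpe = (r̄ − rf) / σ = (-0.5240 − 0.02) / 1.1271 = -0.5440 / 1.1271 = -0.4827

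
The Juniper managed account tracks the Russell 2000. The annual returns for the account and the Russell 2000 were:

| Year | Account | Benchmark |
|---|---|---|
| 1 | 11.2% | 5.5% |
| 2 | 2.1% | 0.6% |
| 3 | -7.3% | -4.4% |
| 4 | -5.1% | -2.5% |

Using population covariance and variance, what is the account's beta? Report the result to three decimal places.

r̄p = 0.2250%,  r̄m = -0.2000%
Cov = Σ(rp − r̄p)(rm − r̄m) / 4 = 26.9775
Var(rm) = Σ(rm − r̄m)² / 4 = 14.0150
β = Cov / Var = 26.9775 / 14.0150 = 1.9249

1.925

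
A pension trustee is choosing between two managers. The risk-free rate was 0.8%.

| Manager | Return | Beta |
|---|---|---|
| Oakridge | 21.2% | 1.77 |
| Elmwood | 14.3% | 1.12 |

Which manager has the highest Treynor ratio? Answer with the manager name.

Elmwood

Oakridge: Treynor = (21.2% − 0.8%) / 1.77 = 11.525
Elmwood: Treynor = (14.3% − 0.8%) / 1.12 = 12.054
Highest: Elmwood (12.054).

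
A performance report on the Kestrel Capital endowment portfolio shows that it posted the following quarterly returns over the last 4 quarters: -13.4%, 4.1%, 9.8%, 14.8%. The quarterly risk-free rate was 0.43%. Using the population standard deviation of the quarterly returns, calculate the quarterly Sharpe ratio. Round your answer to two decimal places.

0.32

μ = (-13.4 + 4.1 + 9.8 + 14.8) / 4 = 3.8250%
Σ(r − μ)² = (-13.4 − 3.8250)² + (4.1 − 3.8250)² + … = 452.9275
population σ = √(452.9275 / 4) = √113.2319 = 10.6410%
Sharpe = (μ − rf) / σ = (3.8250 − 0.43) / 10.6410 = 3.3950 / 10.6410 = 0.3190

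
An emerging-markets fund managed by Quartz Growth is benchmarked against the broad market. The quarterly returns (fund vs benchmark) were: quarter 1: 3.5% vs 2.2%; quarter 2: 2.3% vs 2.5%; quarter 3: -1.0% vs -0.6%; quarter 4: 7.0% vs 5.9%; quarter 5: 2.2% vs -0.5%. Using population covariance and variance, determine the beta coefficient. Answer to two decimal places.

r̄p = 2.8000%,  r̄m = 1.9000%
Cov = Σ(rp − r̄p)(rm − r̄m) / 5 = 5.5300
Var(rm) = Σ(rm − r̄m)² / 5 = 5.6920
β = Cov / Var = 5.5300 / 5.6920 = 0.9715

0.97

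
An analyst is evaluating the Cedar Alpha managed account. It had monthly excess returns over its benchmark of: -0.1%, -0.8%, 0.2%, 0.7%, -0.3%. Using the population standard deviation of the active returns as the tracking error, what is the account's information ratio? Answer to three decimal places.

r̄ = (-0.1 − 0.8 + 0.2 + 0.7 − 0.3) / 5 = -0.0600%
Population σ = √[Σ(r − r̄)² / 5] = √[1.2520 / 5] = √0.2504 = 0.5004%
IR = r̄ / tracking error = -0.0600 / 0.5004 = -0.1199

-0.120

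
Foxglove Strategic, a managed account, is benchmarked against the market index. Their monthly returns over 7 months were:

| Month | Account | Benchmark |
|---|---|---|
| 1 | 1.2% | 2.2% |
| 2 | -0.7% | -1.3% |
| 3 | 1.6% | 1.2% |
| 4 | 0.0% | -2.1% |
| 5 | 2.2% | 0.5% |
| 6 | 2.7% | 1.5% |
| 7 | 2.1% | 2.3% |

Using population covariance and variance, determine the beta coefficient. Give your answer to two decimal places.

r̄p = 1.3000%,  r̄m = 0.6143%
Cov = Σ(rp − r̄p)(rm − r̄m) / 7 = 1.4086
Var(rm) = Σ(rm − r̄m)² / 7 = 2.5041
β = Cov / Var = 1.4086 / 2.5041 = 0.5625

0.56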